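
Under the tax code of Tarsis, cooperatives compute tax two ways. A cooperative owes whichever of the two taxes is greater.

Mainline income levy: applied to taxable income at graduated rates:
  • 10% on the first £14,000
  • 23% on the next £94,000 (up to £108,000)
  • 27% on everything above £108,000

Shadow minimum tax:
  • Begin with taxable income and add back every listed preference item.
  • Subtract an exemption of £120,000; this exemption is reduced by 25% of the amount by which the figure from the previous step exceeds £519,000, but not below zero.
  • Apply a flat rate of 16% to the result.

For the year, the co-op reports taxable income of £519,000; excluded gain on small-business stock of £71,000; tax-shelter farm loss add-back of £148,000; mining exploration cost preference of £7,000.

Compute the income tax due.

£133,990

Mainline income levy:
  £14,000 × 10% = £1,400
  £94,000 × 23% = £21,620
  £411,000 × 27% = £110,970
  → £133,990

Shadow minimum tax:
  Adjusted income: £519,000 + £71,000 + £148,000 + £7,000 = £745,000
  Exemption: £120,000 − 25% × (£745,000 − £519,000) = £120,000 − £56,500 = £63,500
  Base: £745,000 − £63,500 = £681,500
  £681,500 × 16% = £109,040

£133,990 > £109,040, so the mainline income levy governs.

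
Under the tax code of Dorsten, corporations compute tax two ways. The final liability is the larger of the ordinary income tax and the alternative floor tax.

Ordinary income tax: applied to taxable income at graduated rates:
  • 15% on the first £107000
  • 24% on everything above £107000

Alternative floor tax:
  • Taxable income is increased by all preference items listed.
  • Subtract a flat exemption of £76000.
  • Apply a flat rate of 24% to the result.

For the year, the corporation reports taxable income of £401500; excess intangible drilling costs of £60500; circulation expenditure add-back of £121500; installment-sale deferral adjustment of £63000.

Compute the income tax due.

£136920

Ordinary income tax:
  £107000 × 15% = £16050
  £294500 × 24% = £70680
  → £86730

Alternative floor tax:
  Adjusted income: £401500 + £60500 + £121500 + £63000 = £646500
  Less exemption £76000 → base £570500
  £570500 × 24% = £136920

£136920 > £86730, so the alternative floor tax is the binding amount.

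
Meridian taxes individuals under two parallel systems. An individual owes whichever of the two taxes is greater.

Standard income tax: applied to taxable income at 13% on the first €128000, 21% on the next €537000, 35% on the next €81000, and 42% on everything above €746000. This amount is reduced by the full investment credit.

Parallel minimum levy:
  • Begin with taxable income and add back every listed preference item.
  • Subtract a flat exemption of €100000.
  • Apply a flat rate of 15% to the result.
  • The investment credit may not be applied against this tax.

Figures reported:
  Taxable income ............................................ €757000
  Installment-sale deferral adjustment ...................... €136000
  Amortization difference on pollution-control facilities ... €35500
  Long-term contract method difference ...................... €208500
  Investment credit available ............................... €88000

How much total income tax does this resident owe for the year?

€155550

Parallel minimum levy:
  Adjusted income: €757000 + €136000 + €35500 + €208500 = €1137000
  Less exemption €100000 → base €1037000
  €1037000 × 15% = €155550

Standard income tax:
  €128000 × 13% = €16640
  €537000 × 21% = €112770
  €81000 × 35% = €28350
  €11000 × 42% = €4620
  → €162380
  Less investment credit €88000 → €74380

€155550 > €74380, so the parallel minimum levy is the binding amount.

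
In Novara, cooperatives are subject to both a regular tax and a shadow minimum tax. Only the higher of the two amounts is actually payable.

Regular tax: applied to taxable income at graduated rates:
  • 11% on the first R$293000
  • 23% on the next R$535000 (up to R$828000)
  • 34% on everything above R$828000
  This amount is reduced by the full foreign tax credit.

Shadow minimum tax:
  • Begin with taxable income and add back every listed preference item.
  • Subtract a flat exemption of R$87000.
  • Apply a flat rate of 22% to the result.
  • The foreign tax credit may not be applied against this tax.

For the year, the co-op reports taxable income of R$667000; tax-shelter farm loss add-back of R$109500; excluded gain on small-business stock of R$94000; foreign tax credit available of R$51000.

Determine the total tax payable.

Shadow minimum tax:
  Adjusted income: R$667000 + R$109500 + R$94000 = R$870500
  Less exemption R$87000 → base R$783500
  R$783500 × 22% = R$172370

Regular tax:
  R$293000 × 11% = R$32230
  R$374000 × 23% = R$86020
  → R$118250
  Less foreign tax credit R$51000 → R$67250

R$172370 > R$67250, so the shadow minimum tax is the binding amount.

R$172370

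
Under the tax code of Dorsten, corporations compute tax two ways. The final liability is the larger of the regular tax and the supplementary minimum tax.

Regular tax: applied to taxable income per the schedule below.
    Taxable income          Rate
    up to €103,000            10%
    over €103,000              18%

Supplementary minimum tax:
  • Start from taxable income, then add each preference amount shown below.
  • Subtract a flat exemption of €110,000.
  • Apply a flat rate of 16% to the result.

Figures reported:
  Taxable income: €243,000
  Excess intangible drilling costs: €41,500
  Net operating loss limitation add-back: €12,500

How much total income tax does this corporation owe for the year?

Regular tax:
  €103,000 × 10% = €10,300
  €140,000 × 18% = €25,200
  → €35,500

Supplementary minimum tax:
  Adjusted income: €243,000 + €41,500 + €12,500 = €297,000
  Less exemption €110,000 → base €187,000
  €187,000 × 16% = €29,920

€35,500 > €29,920, so the regular tax governs.

€35,500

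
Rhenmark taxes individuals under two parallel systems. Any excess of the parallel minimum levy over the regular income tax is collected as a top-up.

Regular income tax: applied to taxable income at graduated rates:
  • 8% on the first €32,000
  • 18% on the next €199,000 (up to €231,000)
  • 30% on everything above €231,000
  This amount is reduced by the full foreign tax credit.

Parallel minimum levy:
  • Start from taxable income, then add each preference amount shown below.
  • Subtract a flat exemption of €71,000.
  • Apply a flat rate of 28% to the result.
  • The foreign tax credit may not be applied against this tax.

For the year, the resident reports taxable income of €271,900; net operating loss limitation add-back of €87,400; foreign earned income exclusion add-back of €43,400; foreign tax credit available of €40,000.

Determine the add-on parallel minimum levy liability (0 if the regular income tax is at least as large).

€82,226

Parallel minimum levy:
  Adjusted income: €271,900 + €87,400 + €43,400 = €402,700
  Less exemption €71,000 → base €331,700
  €331,700 × 28% = €92,876

Regular income tax:
  €32,000 × 8% = €2,560
  €199,000 × 18% = €35,820
  €40,900 × 30% = €12,270
  → €50,650
  Less foreign tax credit €40,000 → €10,650

Excess of parallel minimum levy over regular income tax: €92,876 − €10,650 = €82,226.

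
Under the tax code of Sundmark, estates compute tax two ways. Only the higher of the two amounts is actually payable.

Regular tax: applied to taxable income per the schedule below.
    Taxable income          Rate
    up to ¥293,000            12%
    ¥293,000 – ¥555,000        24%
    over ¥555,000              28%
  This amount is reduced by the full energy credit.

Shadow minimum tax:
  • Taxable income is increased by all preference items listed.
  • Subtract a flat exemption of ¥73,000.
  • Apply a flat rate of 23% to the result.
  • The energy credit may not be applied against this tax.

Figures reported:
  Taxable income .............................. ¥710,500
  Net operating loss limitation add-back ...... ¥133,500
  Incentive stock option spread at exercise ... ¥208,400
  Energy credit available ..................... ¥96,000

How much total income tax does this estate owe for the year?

Regular tax:
  ¥293,000 × 12% = ¥35,160
  ¥262,000 × 24% = ¥62,880
  ¥155,500 × 28% = ¥43,540
  → ¥141,580
  Less energy credit ¥96,000 → ¥45,580

Shadow minimum tax:
  Adjusted income: ¥710,500 + ¥133,500 + ¥208,400 = ¥1,052,400
  Less exemption ¥73,000 → base ¥979,400
  ¥979,400 × 23% = ¥225,262

¥225,262 > ¥45,580, so the shadow minimum tax is the binding amount.

¥225,262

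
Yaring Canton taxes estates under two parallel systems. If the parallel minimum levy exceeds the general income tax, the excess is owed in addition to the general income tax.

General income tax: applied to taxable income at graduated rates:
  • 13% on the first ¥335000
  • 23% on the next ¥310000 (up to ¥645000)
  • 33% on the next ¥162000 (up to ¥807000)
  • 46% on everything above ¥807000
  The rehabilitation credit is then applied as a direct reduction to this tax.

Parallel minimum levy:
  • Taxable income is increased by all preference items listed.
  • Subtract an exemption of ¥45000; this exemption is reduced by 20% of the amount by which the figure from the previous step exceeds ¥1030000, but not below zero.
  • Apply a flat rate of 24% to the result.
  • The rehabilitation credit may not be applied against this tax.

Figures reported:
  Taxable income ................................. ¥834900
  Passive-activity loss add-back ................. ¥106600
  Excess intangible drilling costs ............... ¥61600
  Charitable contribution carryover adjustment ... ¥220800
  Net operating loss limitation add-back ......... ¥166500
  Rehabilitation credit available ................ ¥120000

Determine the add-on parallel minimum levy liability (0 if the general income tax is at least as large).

¥272552

Parallel minimum levy:
  Adjusted income: ¥834900 + ¥106600 + ¥61600 + ¥220800 + ¥166500 = ¥1390400
  Exemption: 20% × (¥1390400 − ¥1030000) = ¥72080 ≥ ¥45000, so the exemption is fully phased out
  Base: ¥1390400 − ¥0 = ¥1390400
  ¥1390400 × 24% = ¥333696

General income tax:
  ¥335000 × 13% = ¥43550
  ¥310000 × 23% = ¥71300
  ¥162000 × 33% = ¥53460
  ¥27900 × 46% = ¥12834
  → ¥181144
  Less rehabilitation credit ¥120000 → ¥61144

Excess of parallel minimum levy over general income tax: ¥333696 − ¥61144 = ¥272552.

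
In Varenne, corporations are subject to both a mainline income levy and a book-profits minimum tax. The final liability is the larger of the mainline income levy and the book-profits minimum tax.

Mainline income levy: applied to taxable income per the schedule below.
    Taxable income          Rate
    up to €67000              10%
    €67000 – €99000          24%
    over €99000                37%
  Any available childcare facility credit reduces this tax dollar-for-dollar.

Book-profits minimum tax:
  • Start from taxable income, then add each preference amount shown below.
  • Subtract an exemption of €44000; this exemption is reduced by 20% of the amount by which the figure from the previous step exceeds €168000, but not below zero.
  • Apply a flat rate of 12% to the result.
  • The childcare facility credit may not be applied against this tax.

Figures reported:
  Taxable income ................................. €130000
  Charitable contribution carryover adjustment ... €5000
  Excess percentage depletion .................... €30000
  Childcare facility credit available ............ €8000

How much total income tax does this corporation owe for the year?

€17850

Book-profits minimum tax:
  Adjusted income: €130000 + €5000 + €30000 = €165000
  Exemption: €165000 ≤ €168000, so full €44000 applies
  Base: €165000 − €44000 = €121000
  €121000 × 12% = €14520

Mainline income levy:
  €67000 × 10% = €6700
  €32000 × 24% = €7680
  €31000 × 37% = €11470
  → €25850
  Less childcare facility credit €8000 → €17850

€17850 > €14520, so the mainline income levy governs.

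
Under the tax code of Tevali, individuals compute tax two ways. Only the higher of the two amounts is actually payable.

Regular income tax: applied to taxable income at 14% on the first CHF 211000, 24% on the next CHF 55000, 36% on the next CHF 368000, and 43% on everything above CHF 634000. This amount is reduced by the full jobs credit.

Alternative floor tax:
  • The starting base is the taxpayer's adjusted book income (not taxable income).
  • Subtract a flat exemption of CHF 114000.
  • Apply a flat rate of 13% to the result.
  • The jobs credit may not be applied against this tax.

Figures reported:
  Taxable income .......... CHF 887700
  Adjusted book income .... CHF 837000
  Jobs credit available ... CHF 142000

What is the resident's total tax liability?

Alternative floor tax:
  Base (adjusted book income): CHF 837000
  Less exemption CHF 114000 → base CHF 723000
  CHF 723000 × 13% = CHF 93990

Regular income tax:
  CHF 211000 × 14% = CHF 29540
  CHF 55000 × 24% = CHF 13200
  CHF 368000 × 36% = CHF 132480
  CHF 253700 × 43% = CHF 109091
  → CHF 284311
  Less jobs credit CHF 142000 → CHF 142311

CHF 142311 > CHF 93990, so the regular income tax governs.

CHF 142311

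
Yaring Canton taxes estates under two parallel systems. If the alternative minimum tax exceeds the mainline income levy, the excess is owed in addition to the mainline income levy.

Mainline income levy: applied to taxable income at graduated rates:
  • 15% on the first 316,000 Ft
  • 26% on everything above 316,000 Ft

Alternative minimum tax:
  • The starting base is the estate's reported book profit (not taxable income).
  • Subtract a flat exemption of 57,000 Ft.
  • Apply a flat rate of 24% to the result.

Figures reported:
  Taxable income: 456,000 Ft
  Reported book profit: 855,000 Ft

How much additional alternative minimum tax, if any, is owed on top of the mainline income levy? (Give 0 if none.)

Mainline income levy:
  316,000 Ft × 15% = 47,400 Ft
  140,000 Ft × 26% = 36,400 Ft
  → 83,800 Ft

Alternative minimum tax:
  Base (reported book profit): 855,000 Ft
  Less exemption 57,000 Ft → base 798,000 Ft
  798,000 Ft × 24% = 191,520 Ft

Excess of alternative minimum tax over mainline income levy: 191,520 Ft − 83,800 Ft = 107,720 Ft.

107,720 Ft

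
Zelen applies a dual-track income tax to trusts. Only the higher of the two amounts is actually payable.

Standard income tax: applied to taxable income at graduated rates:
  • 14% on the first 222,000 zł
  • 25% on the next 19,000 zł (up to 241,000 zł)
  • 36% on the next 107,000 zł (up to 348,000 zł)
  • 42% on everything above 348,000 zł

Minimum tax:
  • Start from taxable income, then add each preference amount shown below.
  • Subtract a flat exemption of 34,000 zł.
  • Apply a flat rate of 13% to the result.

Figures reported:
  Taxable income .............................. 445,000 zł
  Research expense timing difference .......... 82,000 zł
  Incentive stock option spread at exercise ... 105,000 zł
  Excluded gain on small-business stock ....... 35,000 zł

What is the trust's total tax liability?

Standard income tax:
  222,000 zł × 14% = 31,080 zł
  19,000 zł × 25% = 4,750 zł
  107,000 zł × 36% = 38,520 zł
  97,000 zł × 42% = 40,740 zł
  → 115,090 zł

Minimum tax:
  Adjusted income: 445,000 zł + 82,000 zł + 105,000 zł + 35,000 zł = 667,000 zł
  Less exemption 34,000 zł → base 633,000 zł
  633,000 zł × 13% = 82,290 zł

115,090 zł > 82,290 zł, so the standard income tax governs.

115,090 zł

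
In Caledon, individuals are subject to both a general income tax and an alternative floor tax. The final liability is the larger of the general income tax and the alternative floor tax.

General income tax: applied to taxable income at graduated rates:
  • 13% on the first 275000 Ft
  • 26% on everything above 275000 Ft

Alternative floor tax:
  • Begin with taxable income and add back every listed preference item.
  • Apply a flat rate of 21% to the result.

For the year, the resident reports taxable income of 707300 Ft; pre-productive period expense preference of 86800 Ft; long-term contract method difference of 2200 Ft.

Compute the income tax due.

General income tax:
  275000 Ft × 13% = 35750 Ft
  432300 Ft × 26% = 112398 Ft
  → 148148 Ft

Alternative floor tax:
  Adjusted income: 707300 Ft + 86800 Ft + 2200 Ft = 796300 Ft
  796300 Ft × 21% = 167223 Ft

167223 Ft > 148148 Ft, so the alternative floor tax is the binding amount.

167223 Ft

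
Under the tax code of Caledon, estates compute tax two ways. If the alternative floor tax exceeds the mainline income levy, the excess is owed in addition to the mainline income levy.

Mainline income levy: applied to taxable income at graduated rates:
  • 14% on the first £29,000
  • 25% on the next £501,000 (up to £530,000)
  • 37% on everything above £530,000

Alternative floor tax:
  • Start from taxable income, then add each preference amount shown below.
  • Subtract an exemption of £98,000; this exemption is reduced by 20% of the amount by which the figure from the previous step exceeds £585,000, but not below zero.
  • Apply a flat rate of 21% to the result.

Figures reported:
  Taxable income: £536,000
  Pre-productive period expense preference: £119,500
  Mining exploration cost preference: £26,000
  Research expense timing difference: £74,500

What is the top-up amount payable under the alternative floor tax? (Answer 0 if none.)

£13,832

Mainline income levy:
  £29,000 × 14% = £4,060
  £501,000 × 25% = £125,250
  £6,000 × 37% = £2,220
  → £131,530

Alternative floor tax:
  Adjusted income: £536,000 + £119,500 + £26,000 + £74,500 = £756,000
  Exemption: £98,000 − 20% × (£756,000 − £585,000) = £98,000 − £34,200 = £63,800
  Base: £756,000 − £63,800 = £692,200
  £692,200 × 21% = £145,362

Excess of alternative floor tax over mainline income levy: £145,362 − £131,530 = £13,832.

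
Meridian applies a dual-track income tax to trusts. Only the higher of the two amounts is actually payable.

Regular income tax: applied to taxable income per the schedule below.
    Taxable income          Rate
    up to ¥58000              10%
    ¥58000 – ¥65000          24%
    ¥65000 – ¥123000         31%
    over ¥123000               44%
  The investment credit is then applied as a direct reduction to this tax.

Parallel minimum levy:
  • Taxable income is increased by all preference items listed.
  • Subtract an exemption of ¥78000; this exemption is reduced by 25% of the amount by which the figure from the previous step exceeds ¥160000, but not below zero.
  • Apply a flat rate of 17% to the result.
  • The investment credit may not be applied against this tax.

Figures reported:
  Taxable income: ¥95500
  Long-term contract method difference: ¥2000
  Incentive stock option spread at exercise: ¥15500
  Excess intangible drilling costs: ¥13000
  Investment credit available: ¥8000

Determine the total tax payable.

¥8935

Parallel minimum levy:
  Adjusted income: ¥95500 + ¥2000 + ¥15500 + ¥13000 = ¥126000
  Exemption: ¥126000 ≤ ¥160000, so full ¥78000 applies
  Base: ¥126000 − ¥78000 = ¥48000
  ¥48000 × 17% = ¥8160

Regular income tax:
  ¥58000 × 10% = ¥5800
  ¥7000 × 24% = ¥1680
  ¥30500 × 31% = ¥9455
  → ¥16935
  Less investment credit ¥8000 → ¥8935

¥8935 > ¥8160, so the regular income tax governs.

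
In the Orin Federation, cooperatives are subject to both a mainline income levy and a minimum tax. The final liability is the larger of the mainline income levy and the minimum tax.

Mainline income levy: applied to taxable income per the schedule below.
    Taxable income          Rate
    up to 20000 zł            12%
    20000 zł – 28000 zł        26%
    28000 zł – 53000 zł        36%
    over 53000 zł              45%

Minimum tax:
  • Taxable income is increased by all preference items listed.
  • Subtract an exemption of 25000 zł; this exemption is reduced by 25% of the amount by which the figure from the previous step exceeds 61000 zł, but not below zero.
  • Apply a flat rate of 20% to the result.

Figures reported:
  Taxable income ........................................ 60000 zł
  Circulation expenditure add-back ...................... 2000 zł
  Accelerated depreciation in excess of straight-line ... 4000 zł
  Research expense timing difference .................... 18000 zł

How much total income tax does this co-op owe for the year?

Mainline income levy:
  20000 zł × 12% = 2400 zł
  8000 zł × 26% = 2080 zł
  25000 zł × 36% = 9000 zł
  7000 zł × 45% = 3150 zł
  → 16630 zł

Minimum tax:
  Adjusted income: 60000 zł + 2000 zł + 4000 zł + 18000 zł = 84000 zł
  Exemption: 25000 zł − 25% × (84000 zł − 61000 zł) = 25000 zł − 5750 zł = 19250 zł
  Base: 84000 zł − 19250 zł = 64750 zł
  64750 zł × 20% = 12950 zł

16630 zł > 12950 zł, so the mainline income levy governs.

16630 zł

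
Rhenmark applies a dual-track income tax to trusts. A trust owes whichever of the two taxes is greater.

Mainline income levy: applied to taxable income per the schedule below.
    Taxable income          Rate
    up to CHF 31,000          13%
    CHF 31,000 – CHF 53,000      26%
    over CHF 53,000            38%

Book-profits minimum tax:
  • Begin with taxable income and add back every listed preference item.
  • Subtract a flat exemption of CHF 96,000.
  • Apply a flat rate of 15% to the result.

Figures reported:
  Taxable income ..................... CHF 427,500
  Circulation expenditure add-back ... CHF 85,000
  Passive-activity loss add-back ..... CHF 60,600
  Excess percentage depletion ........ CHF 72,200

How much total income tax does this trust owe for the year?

Mainline income levy:
  CHF 31,000 × 13% = CHF 4,030
  CHF 22,000 × 26% = CHF 5,720
  CHF 374,500 × 38% = CHF 142,310
  → CHF 152,060

Book-profits minimum tax:
  Adjusted income: CHF 427,500 + CHF 85,000 + CHF 60,600 + CHF 72,200 = CHF 645,300
  Less exemption CHF 96,000 → base CHF 549,300
  CHF 549,300 × 15% = CHF 82,395

CHF 152,060 > CHF 82,395, so the mainline income levy governs.

CHF 152,060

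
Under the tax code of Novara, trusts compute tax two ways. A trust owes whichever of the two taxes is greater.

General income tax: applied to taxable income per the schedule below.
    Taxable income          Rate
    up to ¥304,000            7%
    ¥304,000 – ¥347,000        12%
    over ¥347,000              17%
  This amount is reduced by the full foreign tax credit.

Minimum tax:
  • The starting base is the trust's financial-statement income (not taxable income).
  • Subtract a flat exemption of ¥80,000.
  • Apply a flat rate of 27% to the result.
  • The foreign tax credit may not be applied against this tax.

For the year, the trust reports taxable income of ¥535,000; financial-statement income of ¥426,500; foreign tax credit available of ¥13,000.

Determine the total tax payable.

General income tax:
  ¥304,000 × 7% = ¥21,280
  ¥43,000 × 12% = ¥5,160
  ¥188,000 × 17% = ¥31,960
  → ¥58,400
  Less foreign tax credit ¥13,000 → ¥45,400

Minimum tax:
  Base (financial-statement income): ¥426,500
  Less exemption ¥80,000 → base ¥346,500
  ¥346,500 × 27% = ¥93,555

¥93,555 > ¥45,400, so the minimum tax is the binding amount.

¥93,555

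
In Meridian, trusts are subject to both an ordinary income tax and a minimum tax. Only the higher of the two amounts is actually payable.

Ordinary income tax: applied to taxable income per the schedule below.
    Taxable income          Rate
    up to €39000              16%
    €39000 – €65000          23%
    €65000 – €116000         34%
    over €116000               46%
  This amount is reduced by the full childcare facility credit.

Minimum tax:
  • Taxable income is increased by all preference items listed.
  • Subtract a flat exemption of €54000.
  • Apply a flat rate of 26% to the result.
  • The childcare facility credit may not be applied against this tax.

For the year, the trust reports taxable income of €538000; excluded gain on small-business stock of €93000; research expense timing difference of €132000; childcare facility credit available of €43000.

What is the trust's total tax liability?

Ordinary income tax:
  €39000 × 16% = €6240
  €26000 × 23% = €5980
  €51000 × 34% = €17340
  €422000 × 46% = €194120
  → €223680
  Less childcare facility credit €43000 → €180680

Minimum tax:
  Adjusted income: €538000 + €93000 + €132000 = €763000
  Less exemption €54000 → base €709000
  €709000 × 26% = €184340

€184340 > €180680, so the minimum tax is the binding amount.

€184340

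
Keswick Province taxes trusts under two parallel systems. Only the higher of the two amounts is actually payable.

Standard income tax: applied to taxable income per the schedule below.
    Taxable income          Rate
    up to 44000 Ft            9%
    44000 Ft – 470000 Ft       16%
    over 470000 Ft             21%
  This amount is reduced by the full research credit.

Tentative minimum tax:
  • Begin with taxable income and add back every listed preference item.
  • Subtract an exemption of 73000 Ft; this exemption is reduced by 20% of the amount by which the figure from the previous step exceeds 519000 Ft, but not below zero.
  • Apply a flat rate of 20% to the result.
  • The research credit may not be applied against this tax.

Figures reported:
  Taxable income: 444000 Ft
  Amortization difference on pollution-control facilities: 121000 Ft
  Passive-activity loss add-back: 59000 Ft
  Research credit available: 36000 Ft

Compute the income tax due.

114400 Ft

Standard income tax:
  44000 Ft × 9% = 3960 Ft
  400000 Ft × 16% = 64000 Ft
  → 67960 Ft
  Less research credit 36000 Ft → 31960 Ft

Tentative minimum tax:
  Adjusted income: 444000 Ft + 121000 Ft + 59000 Ft = 624000 Ft
  Exemption: 73000 Ft − 20% × (624000 Ft − 519000 Ft) = 73000 Ft − 21000 Ft = 52000 Ft
  Base: 624000 Ft − 52000 Ft = 572000 Ft
  572000 Ft × 20% = 114400 Ft

114400 Ft > 31960 Ft, so the tentative minimum tax is the binding amount.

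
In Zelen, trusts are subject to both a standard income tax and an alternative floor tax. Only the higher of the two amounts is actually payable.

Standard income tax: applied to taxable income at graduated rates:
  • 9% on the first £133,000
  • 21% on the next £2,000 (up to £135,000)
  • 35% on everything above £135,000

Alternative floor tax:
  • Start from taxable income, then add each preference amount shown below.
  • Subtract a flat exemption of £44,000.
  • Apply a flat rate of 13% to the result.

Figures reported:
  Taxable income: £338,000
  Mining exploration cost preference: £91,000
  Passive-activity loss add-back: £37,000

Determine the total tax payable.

£83,440

Alternative floor tax:
  Adjusted income: £338,000 + £91,000 + £37,000 = £466,000
  Less exemption £44,000 → base £422,000
  £422,000 × 13% = £54,860

Standard income tax:
  £133,000 × 9% = £11,970
  £2,000 × 21% = £420
  £203,000 × 35% = £71,050
  → £83,440

£83,440 > £54,860, so the standard income tax governs.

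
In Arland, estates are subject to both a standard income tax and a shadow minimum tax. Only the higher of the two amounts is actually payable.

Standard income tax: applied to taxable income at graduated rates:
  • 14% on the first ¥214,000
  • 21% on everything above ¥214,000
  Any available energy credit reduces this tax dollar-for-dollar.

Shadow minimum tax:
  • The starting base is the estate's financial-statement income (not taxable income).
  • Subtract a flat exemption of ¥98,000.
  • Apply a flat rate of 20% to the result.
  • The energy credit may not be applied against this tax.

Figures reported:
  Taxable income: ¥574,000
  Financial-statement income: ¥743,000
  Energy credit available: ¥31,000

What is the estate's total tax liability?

Shadow minimum tax:
  Base (financial-statement income): ¥743,000
  Less exemption ¥98,000 → base ¥645,000
  ¥645,000 × 20% = ¥129,000

Standard income tax:
  ¥214,000 × 14% = ¥29,960
  ¥360,000 × 21% = ¥75,600
  → ¥105,560
  Less energy credit ¥31,000 → ¥74,560

¥129,000 > ¥74,560, so the shadow minimum tax is the binding amount.

¥129,000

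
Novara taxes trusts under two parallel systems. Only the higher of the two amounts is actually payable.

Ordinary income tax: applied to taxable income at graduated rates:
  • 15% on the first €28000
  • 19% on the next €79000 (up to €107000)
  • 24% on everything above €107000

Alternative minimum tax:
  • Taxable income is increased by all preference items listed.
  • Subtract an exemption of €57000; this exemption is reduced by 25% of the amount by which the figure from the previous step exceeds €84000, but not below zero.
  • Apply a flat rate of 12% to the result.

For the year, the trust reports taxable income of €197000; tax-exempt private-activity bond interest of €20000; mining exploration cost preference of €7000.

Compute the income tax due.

Ordinary income tax:
  €28000 × 15% = €4200
  €79000 × 19% = €15010
  €90000 × 24% = €21600
  → €40810

Alternative minimum tax:
  Adjusted income: €197000 + €20000 + €7000 = €224000
  Exemption: €57000 − 25% × (€224000 − €84000) = €57000 − €35000 = €22000
  Base: €224000 − €22000 = €202000
  €202000 × 12% = €24240

€40810 > €24240, so the ordinary income tax governs.

€40810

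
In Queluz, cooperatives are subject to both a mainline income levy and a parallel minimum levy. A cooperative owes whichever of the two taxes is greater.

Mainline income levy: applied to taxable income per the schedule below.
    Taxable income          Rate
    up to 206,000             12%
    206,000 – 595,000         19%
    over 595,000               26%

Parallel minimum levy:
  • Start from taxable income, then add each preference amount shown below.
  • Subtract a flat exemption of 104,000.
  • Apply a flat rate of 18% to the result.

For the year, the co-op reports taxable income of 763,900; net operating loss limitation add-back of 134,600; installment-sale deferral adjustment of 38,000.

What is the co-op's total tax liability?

Mainline income levy:
  206,000 × 12% = 24,720
  389,000 × 19% = 73,910
  168,900 × 26% = 43,914
  → 142,544

Parallel minimum levy:
  Adjusted income: 763,900 + 134,600 + 38,000 = 936,500
  Less exemption 104,000 → base 832,500
  832,500 × 18% = 149,850

149,850 > 142,544, so the parallel minimum levy is the binding amount.

149,850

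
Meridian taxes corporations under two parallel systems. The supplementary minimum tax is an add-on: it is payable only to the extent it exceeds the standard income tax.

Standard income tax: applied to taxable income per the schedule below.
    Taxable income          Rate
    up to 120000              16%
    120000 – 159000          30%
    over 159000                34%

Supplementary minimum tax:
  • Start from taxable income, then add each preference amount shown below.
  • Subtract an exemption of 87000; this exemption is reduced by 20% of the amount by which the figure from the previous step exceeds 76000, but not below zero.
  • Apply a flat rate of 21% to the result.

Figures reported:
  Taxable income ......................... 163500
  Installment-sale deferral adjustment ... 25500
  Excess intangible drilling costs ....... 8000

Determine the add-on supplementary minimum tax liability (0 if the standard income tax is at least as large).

0

Supplementary minimum tax:
  Adjusted income: 163500 + 25500 + 8000 = 197000
  Exemption: 87000 − 20% × (197000 − 76000) = 87000 − 24200 = 62800
  Base: 197000 − 62800 = 134200
  134200 × 21% = 28182

Standard income tax:
  120000 × 16% = 19200
  39000 × 30% = 11700
  4500 × 34% = 1530
  → 32430

28182 ≤ 32430, so no add-on is due.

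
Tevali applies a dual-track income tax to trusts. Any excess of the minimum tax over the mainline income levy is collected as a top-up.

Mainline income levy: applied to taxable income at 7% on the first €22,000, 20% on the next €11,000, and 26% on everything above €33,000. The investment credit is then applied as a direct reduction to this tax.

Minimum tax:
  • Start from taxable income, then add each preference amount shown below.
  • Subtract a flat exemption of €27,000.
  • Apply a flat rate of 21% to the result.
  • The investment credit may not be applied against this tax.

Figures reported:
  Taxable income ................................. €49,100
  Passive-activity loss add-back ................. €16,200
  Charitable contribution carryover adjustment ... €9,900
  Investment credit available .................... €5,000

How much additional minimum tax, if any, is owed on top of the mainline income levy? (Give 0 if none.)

€7,196

Mainline income levy:
  €22,000 × 7% = €1,540
  €11,000 × 20% = €2,200
  €16,100 × 26% = €4,186
  → €7,926
  Less investment credit €5,000 → €2,926

Minimum tax:
  Adjusted income: €49,100 + €16,200 + €9,900 = €75,200
  Less exemption €27,000 → base €48,200
  €48,200 × 21% = €10,122

Excess of minimum tax over mainline income levy: €10,122 − €2,926 = €7,196.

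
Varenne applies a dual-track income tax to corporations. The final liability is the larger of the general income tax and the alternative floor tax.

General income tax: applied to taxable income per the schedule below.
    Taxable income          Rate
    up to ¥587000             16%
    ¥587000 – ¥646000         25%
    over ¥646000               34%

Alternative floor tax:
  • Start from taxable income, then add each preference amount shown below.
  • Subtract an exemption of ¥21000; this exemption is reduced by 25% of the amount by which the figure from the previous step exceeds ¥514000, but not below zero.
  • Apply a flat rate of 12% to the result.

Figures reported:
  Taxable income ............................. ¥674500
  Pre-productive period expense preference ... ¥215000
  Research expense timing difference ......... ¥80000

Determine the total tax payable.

¥118360

General income tax:
  ¥587000 × 16% = ¥93920
  ¥59000 × 25% = ¥14750
  ¥28500 × 34% = ¥9690
  → ¥118360

Alternative floor tax:
  Adjusted income: ¥674500 + ¥215000 + ¥80000 = ¥969500
  Exemption: 25% × (¥969500 − ¥514000) = ¥113875 ≥ ¥21000, so the exemption is fully phased out
  Base: ¥969500 − ¥0 = ¥969500
  ¥969500 × 12% = ¥116340

¥118360 > ¥116340, so the general income tax governs.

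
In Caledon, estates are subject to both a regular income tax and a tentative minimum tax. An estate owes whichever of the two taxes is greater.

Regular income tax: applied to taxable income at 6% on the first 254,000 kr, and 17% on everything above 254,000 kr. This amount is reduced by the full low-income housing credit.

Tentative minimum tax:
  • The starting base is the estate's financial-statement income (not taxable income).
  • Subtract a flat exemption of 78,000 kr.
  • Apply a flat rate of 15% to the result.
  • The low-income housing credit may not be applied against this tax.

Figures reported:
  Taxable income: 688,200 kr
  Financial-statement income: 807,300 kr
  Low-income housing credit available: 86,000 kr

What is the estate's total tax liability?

Tentative minimum tax:
  Base (financial-statement income): 807,300 kr
  Less exemption 78,000 kr → base 729,300 kr
  729,300 kr × 15% = 109,395 kr

Regular income tax:
  254,000 kr × 6% = 15,240 kr
  434,200 kr × 17% = 73,814 kr
  → 89,054 kr
  Less low-income housing credit 86,000 kr → 3,054 kr

109,395 kr > 3,054 kr, so the tentative minimum tax is the binding amount.

109,395 kr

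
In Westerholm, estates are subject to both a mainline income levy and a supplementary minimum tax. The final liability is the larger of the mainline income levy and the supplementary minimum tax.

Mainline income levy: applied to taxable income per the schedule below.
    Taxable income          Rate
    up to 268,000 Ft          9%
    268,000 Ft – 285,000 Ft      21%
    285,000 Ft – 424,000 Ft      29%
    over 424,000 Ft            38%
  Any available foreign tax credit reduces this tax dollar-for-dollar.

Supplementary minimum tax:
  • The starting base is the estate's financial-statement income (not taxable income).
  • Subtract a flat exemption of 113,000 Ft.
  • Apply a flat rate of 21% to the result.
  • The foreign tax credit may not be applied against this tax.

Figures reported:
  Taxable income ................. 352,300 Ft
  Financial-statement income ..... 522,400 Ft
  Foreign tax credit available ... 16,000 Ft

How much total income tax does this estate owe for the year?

Supplementary minimum tax:
  Base (financial-statement income): 522,400 Ft
  Less exemption 113,000 Ft → base 409,400 Ft
  409,400 Ft × 21% = 85,974 Ft

Mainline income levy:
  268,000 Ft × 9% = 24,120 Ft
  17,000 Ft × 21% = 3,570 Ft
  67,300 Ft × 29% = 19,517 Ft
  → 47,207 Ft
  Less foreign tax credit 16,000 Ft → 31,207 Ft

85,974 Ft > 31,207 Ft, so the supplementary minimum tax is the binding amount.

85,974 Ft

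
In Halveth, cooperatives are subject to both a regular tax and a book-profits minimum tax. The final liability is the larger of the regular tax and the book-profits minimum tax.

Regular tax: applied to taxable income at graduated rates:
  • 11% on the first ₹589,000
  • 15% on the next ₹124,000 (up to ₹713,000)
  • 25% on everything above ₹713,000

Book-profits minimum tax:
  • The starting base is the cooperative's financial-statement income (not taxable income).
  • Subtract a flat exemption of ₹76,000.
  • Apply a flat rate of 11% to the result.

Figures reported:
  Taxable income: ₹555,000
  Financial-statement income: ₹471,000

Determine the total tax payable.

Regular tax:
  ₹555,000 × 11% = ₹61,050

Book-profits minimum tax:
  Base (financial-statement income): ₹471,000
  Less exemption ₹76,000 → base ₹395,000
  ₹395,000 × 11% = ₹43,450

₹61,050 > ₹43,450, so the regular tax governs.

₹61,050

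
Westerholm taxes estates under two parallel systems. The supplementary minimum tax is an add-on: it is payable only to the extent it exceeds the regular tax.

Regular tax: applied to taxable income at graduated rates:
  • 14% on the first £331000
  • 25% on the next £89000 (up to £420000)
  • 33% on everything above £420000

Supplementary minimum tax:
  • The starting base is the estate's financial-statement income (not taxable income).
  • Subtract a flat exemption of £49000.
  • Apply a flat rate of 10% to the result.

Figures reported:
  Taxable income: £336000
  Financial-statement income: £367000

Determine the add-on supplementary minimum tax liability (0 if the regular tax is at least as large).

£0

Supplementary minimum tax:
  Base (financial-statement income): £367000
  Less exemption £49000 → base £318000
  £318000 × 10% = £31800

Regular tax:
  £331000 × 14% = £46340
  £5000 × 25% = £1250
  → £47590

£31800 ≤ £47590, so no add-on is due.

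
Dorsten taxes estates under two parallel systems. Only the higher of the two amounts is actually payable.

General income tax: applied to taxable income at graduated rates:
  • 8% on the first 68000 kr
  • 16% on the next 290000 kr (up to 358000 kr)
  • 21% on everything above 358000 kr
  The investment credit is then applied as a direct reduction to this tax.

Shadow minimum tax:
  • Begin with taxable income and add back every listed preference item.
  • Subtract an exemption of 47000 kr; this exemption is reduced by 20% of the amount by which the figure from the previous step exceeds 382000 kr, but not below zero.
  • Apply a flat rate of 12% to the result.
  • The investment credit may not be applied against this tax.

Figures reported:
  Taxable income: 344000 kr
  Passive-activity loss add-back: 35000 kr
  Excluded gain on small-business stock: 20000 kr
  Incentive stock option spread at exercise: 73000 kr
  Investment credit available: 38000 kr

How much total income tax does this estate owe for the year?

Shadow minimum tax:
  Adjusted income: 344000 kr + 35000 kr + 20000 kr + 73000 kr = 472000 kr
  Exemption: 47000 kr − 20% × (472000 kr − 382000 kr) = 47000 kr − 18000 kr = 29000 kr
  Base: 472000 kr − 29000 kr = 443000 kr
  443000 kr × 12% = 53160 kr

General income tax:
  68000 kr × 8% = 5440 kr
  276000 kr × 16% = 44160 kr
  → 49600 kr
  Less investment credit 38000 kr → 11600 kr

53160 kr > 11600 kr, so the shadow minimum tax is the binding amount.

53160 kr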